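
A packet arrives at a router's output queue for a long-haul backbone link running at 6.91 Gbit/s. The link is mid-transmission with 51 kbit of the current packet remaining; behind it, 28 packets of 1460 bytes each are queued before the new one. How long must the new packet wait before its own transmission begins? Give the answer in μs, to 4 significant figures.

Each queued packet: L/R = 11680/6910000000 = 1.6903 μs.
28 queued → 47.3285 μs.
Plus remaining 51000 bits of current packet: 7.38061 μs.
Queuing delay = 54.71 μs.

54.71 μs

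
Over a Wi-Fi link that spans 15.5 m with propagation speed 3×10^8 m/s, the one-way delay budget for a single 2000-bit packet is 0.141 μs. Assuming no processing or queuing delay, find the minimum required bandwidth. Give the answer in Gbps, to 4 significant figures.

22.39 Gbps

Propagation delay = 15.5 / 300000000 = 0.0516667 μs.
Transmission budget = 0.141 − 0.0516667 = 0.0893333 μs.
R ≥ L / t_tx = 2000 bits / 8.93333e-08 s = 22.39 Gbps.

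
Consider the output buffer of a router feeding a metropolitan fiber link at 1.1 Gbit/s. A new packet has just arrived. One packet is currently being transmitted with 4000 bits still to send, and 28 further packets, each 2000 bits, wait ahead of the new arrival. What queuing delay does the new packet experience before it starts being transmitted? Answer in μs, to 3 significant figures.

Each queued packet: L/R = 2000/1100000000 = 1.81818 μs.
28 queued → 50.9091 μs.
Plus remaining 4000 bits of current packet: 3.63636 μs.
Queuing delay = 54.5 μs.

54.5 μs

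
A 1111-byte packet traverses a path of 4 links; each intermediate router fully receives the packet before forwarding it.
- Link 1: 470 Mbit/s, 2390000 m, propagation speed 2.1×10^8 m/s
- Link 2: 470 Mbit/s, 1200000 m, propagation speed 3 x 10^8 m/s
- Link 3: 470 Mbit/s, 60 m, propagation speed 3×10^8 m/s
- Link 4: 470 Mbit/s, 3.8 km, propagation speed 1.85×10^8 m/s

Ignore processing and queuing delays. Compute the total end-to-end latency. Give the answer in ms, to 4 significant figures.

L = 1111 × 8 = 8888 bits.
Transmission delay per hop = L/R = 8888/470000000 = 0.0189106 ms; 4 hops → 0.0756426 ms.
Propagation delays (d/s per hop): 11.381, 4, 0.0002, 0.0205405 ms; sum = 15.4017 ms.
End-to-end = 15.48 ms.

15.48 ms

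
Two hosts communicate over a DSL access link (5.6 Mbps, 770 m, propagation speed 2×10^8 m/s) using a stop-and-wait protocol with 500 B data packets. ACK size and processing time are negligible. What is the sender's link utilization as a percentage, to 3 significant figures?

t_tx = L/R = 4000/5600000 = 0.000714286 s.
t_prop = 770/200000000 = 3.85e-06 s; RTT = 7.7e-06 s.
Cycle = t_tx + RTT = 0.000721986 s.
Utilization = t_tx / cycle = 0.000714286/0.000721986 = 98.9 %.

98.9 %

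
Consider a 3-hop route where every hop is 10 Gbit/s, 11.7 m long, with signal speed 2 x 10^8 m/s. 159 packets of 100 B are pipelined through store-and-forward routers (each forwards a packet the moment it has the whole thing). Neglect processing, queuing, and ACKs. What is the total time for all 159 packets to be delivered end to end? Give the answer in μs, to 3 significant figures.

Per-hop transmission t_tx = L/R = 800/10000000000 = 0.08 μs.
Per-hop propagation t_prop = 11.7/200000000 = 0.0585 μs.
Pipeline fill: first packet needs 3·t_tx to clear all hops; remaining 158 packets each add one t_tx.
Total = (3+159-1)·t_tx + 3·t_prop = 161·0.08 + 3·0.0585 = 13.1 μs.

13.1 μs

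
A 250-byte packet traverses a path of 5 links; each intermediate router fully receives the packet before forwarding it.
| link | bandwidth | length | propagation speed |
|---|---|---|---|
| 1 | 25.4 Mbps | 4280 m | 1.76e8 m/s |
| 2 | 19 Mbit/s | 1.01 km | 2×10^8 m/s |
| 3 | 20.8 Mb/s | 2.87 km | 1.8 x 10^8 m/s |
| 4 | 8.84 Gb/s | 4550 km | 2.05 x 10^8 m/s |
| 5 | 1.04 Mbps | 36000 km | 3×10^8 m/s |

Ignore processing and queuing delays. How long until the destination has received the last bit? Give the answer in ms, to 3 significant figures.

144 ms

L = 250 × 8 = 2000 bits.
Transmission delays (L/R per hop): 0.0787402, 0.105263, 0.0961538, 0.000226244, 1.92308 ms; sum = 2.20346 ms.
Propagation delays (d/s per hop): 0.0243182, 0.00505, 0.0159444, 22.1951, 120 ms; sum = 142.24 ms.
End-to-end = 144 ms.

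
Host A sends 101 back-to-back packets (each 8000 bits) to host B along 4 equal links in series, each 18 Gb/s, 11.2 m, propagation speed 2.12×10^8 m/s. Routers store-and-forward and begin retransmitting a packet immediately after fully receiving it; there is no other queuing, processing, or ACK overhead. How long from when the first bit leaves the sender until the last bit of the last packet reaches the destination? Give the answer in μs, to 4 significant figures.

46.43 μs

Per-hop transmission t_tx = L/R = 8000/18000000000 = 0.444444 μs.
Per-hop propagation t_prop = 11.2/212000000 = 0.0528302 μs.
Pipeline fill: first packet needs 4·t_tx to clear all hops; remaining 100 packets each add one t_tx.
Total = (4+101-1)·t_tx + 4·t_prop = 104·0.444444 + 4·0.0528302 = 46.43 μs.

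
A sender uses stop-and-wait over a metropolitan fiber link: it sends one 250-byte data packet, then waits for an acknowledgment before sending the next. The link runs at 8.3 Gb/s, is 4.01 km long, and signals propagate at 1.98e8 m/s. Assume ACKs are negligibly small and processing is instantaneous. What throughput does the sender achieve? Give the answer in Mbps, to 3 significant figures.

49.1 Mbps

t_tx = L/R = 2000/8.3e+09 = 2.40964e-07 s.
t_prop = 4010/198000000 = 2.02525e-05 s; RTT = 4.05051e-05 s.
Cycle = t_tx + RTT = 4.0746e-05 s.
Throughput = L / cycle = 2000 / 4.0746e-05 = 49.1 Mbps.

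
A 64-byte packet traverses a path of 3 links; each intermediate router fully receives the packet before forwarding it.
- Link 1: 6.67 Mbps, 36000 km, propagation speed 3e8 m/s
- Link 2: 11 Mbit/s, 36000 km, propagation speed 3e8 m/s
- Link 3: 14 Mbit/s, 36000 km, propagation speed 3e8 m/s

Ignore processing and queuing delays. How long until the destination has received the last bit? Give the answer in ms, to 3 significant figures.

360 ms

L = 64 × 8 = 512 bits.
Transmission delays (L/R per hop): 0.0767616, 0.0465455, 0.0365714 ms; sum = 0.159879 ms.
Propagation delays (d/s per hop): 120, 120, 120 ms; sum = 360 ms.
End-to-end = 360 ms.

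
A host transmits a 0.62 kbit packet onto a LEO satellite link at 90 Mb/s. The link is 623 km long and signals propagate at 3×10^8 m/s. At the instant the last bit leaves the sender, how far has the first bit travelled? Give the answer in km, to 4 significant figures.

2.067 km

t_tx = L/R = 620/90000000 = 6.88889e-06 s.
Distance = s × t_tx = 300000000 × 6.88889e-06 = 2.067 km.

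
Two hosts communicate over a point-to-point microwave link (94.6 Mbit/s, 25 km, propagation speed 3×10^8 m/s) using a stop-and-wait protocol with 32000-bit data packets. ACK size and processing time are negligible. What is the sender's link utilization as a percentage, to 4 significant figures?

t_tx = L/R = 32000/94600000 = 0.000338266 s.
t_prop = 25000/300000000 = 8.33333e-05 s; RTT = 0.000166667 s.
Cycle = t_tx + RTT = 0.000504933 s.
Utilization = t_tx / cycle = 0.000338266/0.000504933 = 66.99 %.

66.99 %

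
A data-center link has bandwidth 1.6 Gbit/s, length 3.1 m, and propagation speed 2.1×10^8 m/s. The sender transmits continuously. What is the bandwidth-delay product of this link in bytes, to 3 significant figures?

2.95 bytes

Propagation delay = 3.1 / 210000000 = 1.47619e-08 s.
BDP = R × t_prop = 1600000000 × 1.47619e-08 = 23.619 bits.
In bytes: 23.619/8 = 2.95 bytes.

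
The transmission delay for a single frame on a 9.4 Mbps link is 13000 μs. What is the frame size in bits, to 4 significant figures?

122200 bits

L = R × t_tx = 9400000 b/s × 0.013 s = 122200 bits.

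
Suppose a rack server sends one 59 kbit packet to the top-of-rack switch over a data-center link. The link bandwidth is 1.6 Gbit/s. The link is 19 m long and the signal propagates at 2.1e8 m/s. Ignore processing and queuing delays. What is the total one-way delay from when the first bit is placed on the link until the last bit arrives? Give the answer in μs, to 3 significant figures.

37.0 μs

L = 59000 bits.
Transmission delay = L/R = 59000 / 1600000000 = 36.875 μs.
Propagation delay = d/s = 19 m / 210000000 m/s = 0.0904762 μs.
Total = 37.0 μs.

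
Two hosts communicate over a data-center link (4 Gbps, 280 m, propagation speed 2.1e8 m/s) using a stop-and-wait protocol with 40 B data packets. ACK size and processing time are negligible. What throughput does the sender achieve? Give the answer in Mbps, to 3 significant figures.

117 Mbps

t_tx = L/R = 320/4000000000 = 8e-08 s.
t_prop = 280/210000000 = 1.33333e-06 s; RTT = 2.66667e-06 s.
Cycle = t_tx + RTT = 2.74667e-06 s.
Throughput = L / cycle = 320 / 2.74667e-06 = 117 Mbps.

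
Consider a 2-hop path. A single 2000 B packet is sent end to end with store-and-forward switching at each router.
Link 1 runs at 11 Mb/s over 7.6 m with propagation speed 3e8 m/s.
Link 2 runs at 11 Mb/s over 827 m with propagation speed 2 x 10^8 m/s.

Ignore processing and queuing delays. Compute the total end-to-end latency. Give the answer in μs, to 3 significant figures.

2910 μs

L = 2000 × 8 = 16000 bits.
Transmission delay per hop = L/R = 16000/11000000 = 1454.55 μs; 2 hops → 2909.09 μs.
Propagation delays (d/s per hop): 0.0253333, 4.135 μs; sum = 4.16033 μs.
End-to-end = 2910 μs.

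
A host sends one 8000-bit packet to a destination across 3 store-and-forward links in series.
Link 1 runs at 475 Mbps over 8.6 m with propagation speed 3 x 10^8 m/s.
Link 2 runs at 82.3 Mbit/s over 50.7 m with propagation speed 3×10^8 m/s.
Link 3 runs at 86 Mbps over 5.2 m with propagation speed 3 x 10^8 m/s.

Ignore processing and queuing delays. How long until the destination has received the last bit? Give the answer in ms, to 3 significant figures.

0.207 ms

Transmission delays (L/R per hop): 0.0168421, 0.0972053, 0.0930233 ms; sum = 0.207071 ms.
Propagation delays (d/s per hop): 2.86667e-05, 0.000169, 1.73333e-05 ms; sum = 0.000215 ms.
End-to-end = 0.207 ms.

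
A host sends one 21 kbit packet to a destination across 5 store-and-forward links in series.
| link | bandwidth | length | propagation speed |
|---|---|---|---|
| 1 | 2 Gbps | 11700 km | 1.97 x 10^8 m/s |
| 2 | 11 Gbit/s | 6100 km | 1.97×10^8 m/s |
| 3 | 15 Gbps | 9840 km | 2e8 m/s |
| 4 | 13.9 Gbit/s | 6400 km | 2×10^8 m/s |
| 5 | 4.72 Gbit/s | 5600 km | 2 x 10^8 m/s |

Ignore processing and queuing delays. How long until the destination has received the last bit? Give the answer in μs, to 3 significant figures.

200000 μs

L = 21000 bits.
Transmission delays (L/R per hop): 10.5, 1.90909, 1.4, 1.51079, 4.44915 μs; sum = 19.769 μs.
Propagation delays (d/s per hop): 59390.9, 30964.5, 49200, 32000, 28000 μs; sum = 199555 μs.
End-to-end = 200000 μs.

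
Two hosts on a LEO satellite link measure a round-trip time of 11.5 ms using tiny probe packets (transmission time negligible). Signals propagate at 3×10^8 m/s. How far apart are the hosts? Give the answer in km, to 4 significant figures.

One-way propagation = RTT/2 = 5.75 ms.
d = s × t = 300000000 × 0.00575 = 1725 km.

1725 km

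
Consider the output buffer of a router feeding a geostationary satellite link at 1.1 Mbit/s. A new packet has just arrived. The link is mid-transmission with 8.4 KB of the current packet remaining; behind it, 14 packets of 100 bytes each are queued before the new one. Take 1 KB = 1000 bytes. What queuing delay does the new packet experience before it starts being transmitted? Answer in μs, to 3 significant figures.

Each queued packet: L/R = 800/1100000 = 727.273 μs.
14 queued → 10181.8 μs.
Plus remaining 67200 bits of current packet: 61090.9 μs.
Queuing delay = 71300 μs.

71300 μs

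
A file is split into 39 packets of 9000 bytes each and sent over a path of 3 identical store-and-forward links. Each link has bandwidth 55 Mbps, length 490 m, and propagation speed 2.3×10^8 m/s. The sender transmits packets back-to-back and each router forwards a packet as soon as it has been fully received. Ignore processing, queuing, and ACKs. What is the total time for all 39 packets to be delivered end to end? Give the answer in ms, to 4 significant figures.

Per-hop transmission t_tx = L/R = 72000/55000000 = 1.30909 ms.
Per-hop propagation t_prop = 490/2.3e+08 = 0.00213043 ms.
Pipeline fill: first packet needs 3·t_tx to clear all hops; remaining 38 packets each add one t_tx.
Total = (3+39-1)·t_tx + 3·t_prop = 41·1.30909 + 3·0.00213043 = 53.68 ms.

53.68 ms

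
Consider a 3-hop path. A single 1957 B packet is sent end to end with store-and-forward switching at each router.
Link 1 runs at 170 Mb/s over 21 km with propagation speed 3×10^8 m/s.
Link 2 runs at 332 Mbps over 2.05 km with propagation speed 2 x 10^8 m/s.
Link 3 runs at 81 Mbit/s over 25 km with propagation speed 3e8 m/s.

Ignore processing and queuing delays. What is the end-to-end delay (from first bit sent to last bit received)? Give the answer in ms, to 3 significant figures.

0.496 ms

L = 1957 × 8 = 15656 bits.
Transmission delays (L/R per hop): 0.0920941, 0.0471566, 0.193284 ms; sum = 0.332535 ms.
Propagation delays (d/s per hop): 0.07, 0.01025, 0.0833333 ms; sum = 0.163583 ms.
End-to-end = 0.496 ms.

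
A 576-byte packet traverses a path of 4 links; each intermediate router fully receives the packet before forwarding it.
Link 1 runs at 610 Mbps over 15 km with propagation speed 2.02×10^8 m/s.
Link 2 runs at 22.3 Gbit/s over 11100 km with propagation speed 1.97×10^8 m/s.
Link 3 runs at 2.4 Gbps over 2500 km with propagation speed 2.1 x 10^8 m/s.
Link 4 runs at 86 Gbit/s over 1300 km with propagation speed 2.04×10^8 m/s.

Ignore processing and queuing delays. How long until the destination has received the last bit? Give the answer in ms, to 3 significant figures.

L = 576 × 8 = 4608 bits.
Transmission delays (L/R per hop): 0.0075541, 0.000206637, 0.00192, 5.35814e-05 ms; sum = 0.00973432 ms.
Propagation delays (d/s per hop): 0.0742574, 56.3452, 11.9048, 6.37255 ms; sum = 74.6967 ms.
End-to-end = 74.7 ms.

74.7 ms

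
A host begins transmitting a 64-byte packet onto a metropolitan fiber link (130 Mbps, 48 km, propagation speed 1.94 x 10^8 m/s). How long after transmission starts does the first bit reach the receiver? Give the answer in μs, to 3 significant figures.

First bit experiences only propagation delay: d/s = 48000/194000000 = 247 μs.

247 μs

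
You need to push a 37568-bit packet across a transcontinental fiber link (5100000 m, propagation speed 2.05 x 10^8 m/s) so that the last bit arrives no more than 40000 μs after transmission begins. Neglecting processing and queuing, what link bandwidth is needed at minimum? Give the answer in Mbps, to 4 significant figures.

Propagation delay = 5100000 / 2.05e+08 = 24878 μs.
Transmission budget = 40000 − 24878 = 15122 μs.
R ≥ L / t_tx = 37568 bits / 0.015122 s = 2.484 Mbps.

2.484 Mbps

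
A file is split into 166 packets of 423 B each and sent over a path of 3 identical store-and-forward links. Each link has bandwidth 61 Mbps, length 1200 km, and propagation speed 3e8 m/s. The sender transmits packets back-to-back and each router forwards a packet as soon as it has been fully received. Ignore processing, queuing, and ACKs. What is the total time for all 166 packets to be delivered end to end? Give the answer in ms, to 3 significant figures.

21.3 ms

Per-hop transmission t_tx = L/R = 3384/61000000 = 0.0554754 ms.
Per-hop propagation t_prop = 1200000/300000000 = 4 ms.
Pipeline fill: first packet needs 3·t_tx to clear all hops; remaining 165 packets each add one t_tx.
Total = (3+166-1)·t_tx + 3·t_prop = 168·0.0554754 + 3·4 = 21.3 ms.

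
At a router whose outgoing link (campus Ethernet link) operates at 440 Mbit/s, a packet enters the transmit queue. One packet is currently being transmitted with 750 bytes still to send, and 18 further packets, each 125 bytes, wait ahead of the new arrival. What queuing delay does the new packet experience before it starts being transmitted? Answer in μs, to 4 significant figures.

Each queued packet: L/R = 1000/440000000 = 2.27273 μs.
18 queued → 40.9091 μs.
Plus remaining 6000 bits of current packet: 13.6364 μs.
Queuing delay = 54.55 μs.

54.55 μs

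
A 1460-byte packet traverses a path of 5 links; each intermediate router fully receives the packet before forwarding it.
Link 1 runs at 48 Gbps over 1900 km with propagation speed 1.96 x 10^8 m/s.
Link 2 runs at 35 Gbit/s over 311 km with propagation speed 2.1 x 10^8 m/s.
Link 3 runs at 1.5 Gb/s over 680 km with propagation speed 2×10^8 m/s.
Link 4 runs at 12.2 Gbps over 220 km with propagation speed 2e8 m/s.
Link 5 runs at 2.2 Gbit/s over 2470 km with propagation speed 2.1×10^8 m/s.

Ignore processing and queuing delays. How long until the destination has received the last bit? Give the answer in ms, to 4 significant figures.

27.45 ms

L = 1460 × 8 = 11680 bits.
Transmission delays (L/R per hop): 0.000243333, 0.000333714, 0.00778667, 0.000957377, 0.00530909 ms; sum = 0.0146302 ms.
Propagation delays (d/s per hop): 9.69388, 1.48095, 3.4, 1.1, 11.7619 ms; sum = 27.4367 ms.
End-to-end = 27.45 ms.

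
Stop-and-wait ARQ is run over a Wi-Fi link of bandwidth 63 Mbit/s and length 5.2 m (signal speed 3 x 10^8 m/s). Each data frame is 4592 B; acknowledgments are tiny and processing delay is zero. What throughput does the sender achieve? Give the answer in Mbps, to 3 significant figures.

t_tx = L/R = 36736/63000000 = 0.000583111 s.
t_prop = 5.2/300000000 = 1.73333e-08 s; RTT = 3.46667e-08 s.
Cycle = t_tx + RTT = 0.000583146 s.
Throughput = L / cycle = 36736 / 0.000583146 = 63.0 Mbps.

63.0 Mbps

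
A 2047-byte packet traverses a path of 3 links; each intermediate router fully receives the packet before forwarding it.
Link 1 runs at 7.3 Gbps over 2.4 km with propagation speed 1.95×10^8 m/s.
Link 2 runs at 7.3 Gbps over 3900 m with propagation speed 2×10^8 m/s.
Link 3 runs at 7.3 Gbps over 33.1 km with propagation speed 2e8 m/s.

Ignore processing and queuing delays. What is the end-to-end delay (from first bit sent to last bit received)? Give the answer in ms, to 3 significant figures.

L = 2047 × 8 = 16376 bits.
Transmission delay per hop = L/R = 16376/7300000000 = 0.00224329 ms; 3 hops → 0.00672986 ms.
Propagation delays (d/s per hop): 0.0123077, 0.0195, 0.1655 ms; sum = 0.197308 ms.
End-to-end = 0.204 ms.

0.204 ms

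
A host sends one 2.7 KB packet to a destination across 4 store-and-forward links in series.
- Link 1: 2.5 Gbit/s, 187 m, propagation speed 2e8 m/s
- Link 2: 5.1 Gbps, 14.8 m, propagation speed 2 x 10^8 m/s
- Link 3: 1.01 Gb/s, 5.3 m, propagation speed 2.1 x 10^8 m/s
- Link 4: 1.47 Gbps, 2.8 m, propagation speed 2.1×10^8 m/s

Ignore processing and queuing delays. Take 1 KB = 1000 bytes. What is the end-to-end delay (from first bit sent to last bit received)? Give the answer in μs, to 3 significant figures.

L = 21600 bits.
Transmission delays (L/R per hop): 8.64, 4.23529, 21.3861, 14.6939 μs; sum = 48.9553 μs.
Propagation delays (d/s per hop): 0.935, 0.074, 0.0252381, 0.0133333 μs; sum = 1.04757 μs.
End-to-end = 50.0 μs.

50.0 μs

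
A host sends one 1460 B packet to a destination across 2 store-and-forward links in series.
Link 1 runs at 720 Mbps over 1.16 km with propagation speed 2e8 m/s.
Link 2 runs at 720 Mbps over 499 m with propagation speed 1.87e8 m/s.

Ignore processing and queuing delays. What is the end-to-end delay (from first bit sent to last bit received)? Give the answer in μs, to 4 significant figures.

40.91 μs

L = 1460 × 8 = 11680 bits.
Transmission delay per hop = L/R = 11680/720000000 = 16.2222 μs; 2 hops → 32.4444 μs.
Propagation delays (d/s per hop): 5.8, 2.66845 μs; sum = 8.46845 μs.
End-to-end = 40.91 μs.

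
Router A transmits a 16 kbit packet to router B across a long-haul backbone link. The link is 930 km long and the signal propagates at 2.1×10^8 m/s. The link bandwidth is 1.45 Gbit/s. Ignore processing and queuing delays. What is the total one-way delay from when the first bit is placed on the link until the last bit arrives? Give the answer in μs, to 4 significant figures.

4440 μs

L = 16000 bits.
Transmission delay = L/R = 16000 / 1450000000 = 11.0345 μs.
Propagation delay = d/s = 930000 m / 210000000 m/s = 4428.57 μs.
Total = 4440 μs.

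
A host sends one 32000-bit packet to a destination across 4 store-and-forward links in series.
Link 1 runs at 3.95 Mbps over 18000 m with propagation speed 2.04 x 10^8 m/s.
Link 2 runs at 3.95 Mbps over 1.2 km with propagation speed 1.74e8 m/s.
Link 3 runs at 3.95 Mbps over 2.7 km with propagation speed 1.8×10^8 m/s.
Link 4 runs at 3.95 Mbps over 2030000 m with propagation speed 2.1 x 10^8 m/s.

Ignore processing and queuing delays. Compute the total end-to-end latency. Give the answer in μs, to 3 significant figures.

Transmission delay per hop = L/R = 32000/3950000 = 8101.27 μs; 4 hops → 32405.1 μs.
Propagation delays (d/s per hop): 88.2353, 6.89655, 15, 9666.67 μs; sum = 9776.8 μs.
End-to-end = 42200 μs.

42200 μs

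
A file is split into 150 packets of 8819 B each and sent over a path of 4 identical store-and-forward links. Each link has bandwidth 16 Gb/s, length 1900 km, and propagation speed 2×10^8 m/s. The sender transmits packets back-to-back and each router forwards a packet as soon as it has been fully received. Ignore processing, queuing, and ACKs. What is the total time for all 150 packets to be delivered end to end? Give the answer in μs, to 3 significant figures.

Per-hop transmission t_tx = L/R = 70552/16000000000 = 4.4095 μs.
Per-hop propagation t_prop = 1900000/200000000 = 9500 μs.
Pipeline fill: first packet needs 4·t_tx to clear all hops; remaining 149 packets each add one t_tx.
Total = (4+150-1)·t_tx + 4·t_prop = 153·4.4095 + 4·9500 = 38700 μs.

38700 μs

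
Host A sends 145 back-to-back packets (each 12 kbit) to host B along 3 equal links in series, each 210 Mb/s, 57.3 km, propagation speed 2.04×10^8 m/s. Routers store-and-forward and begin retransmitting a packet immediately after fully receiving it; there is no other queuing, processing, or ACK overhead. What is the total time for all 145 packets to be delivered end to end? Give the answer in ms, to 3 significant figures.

9.24 ms

Per-hop transmission t_tx = L/R = 12000/210000000 = 0.0571429 ms.
Per-hop propagation t_prop = 57300/204000000 = 0.280882 ms.
Pipeline fill: first packet needs 3·t_tx to clear all hops; remaining 144 packets each add one t_tx.
Total = (3+145-1)·t_tx + 3·t_prop = 147·0.0571429 + 3·0.280882 = 9.24 ms.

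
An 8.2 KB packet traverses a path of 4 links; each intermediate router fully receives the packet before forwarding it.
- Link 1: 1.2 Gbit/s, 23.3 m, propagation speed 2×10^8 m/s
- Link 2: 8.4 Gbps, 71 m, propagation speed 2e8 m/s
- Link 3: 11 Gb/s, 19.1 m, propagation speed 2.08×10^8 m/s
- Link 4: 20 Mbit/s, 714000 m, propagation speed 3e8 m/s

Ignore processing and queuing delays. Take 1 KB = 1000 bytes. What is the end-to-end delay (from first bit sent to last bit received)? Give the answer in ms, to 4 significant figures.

5.729 ms

L = 65600 bits.
Transmission delays (L/R per hop): 0.0546667, 0.00780952, 0.00596364, 3.28 ms; sum = 3.34844 ms.
Propagation delays (d/s per hop): 0.0001165, 0.000355, 9.18269e-05, 2.38 ms; sum = 2.38056 ms.
End-to-end = 5.729 ms.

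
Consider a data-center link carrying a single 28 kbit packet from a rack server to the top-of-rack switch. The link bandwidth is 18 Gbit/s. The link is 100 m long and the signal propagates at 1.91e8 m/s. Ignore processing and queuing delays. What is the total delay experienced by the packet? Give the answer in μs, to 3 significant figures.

2.08 μs

L = 28000 bits.
Transmission delay = L/R = 28000 / 18000000000 = 1.55556 μs.
Propagation delay = d/s = 100 m / 191000000 m/s = 0.52356 μs.
Total = 2.08 μs.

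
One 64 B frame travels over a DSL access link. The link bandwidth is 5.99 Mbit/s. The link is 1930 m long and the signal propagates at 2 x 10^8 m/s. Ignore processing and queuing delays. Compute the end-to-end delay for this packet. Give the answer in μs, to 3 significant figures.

L = 64 × 8 = 512 bits.
Transmission delay = L/R = 512 / 5990000 = 85.4758 μs.
Propagation delay = d/s = 1930 m / 200000000 m/s = 9.65 μs.
Total = 95.1 μs.

95.1 μs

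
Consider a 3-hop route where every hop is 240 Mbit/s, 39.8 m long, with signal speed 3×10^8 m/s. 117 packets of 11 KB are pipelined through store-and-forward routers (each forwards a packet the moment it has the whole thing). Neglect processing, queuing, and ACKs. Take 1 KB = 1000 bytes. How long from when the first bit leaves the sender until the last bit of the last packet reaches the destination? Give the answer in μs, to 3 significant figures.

Per-hop transmission t_tx = L/R = 88000/240000000 = 366.667 μs.
Per-hop propagation t_prop = 39.8/300000000 = 0.132667 μs.
Pipeline fill: first packet needs 3·t_tx to clear all hops; remaining 116 packets each add one t_tx.
Total = (3+117-1)·t_tx + 3·t_prop = 119·366.667 + 3·0.132667 = 43600 μs.

43600 μs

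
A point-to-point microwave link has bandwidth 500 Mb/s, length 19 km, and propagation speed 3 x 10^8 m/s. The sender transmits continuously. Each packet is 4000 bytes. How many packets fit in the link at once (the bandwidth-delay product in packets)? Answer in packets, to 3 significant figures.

0.990 packets

Propagation delay = 19000 / 300000000 = 6.33333e-05 s.
BDP = R × t_prop = 500000000 × 6.33333e-05 = 31666.7 bits.
In packets of 32000 bits: 0.990 packets.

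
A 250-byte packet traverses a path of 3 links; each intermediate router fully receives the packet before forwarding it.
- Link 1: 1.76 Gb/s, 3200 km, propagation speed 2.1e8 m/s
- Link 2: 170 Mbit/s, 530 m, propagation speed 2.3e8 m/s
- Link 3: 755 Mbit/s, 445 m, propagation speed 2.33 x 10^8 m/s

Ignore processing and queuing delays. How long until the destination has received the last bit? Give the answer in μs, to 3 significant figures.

15300 μs

L = 250 × 8 = 2000 bits.
Transmission delays (L/R per hop): 1.13636, 11.7647, 2.64901 μs; sum = 15.5501 μs.
Propagation delays (d/s per hop): 15238.1, 2.30435, 1.90987 μs; sum = 15242.3 μs.
End-to-end = 15300 μs.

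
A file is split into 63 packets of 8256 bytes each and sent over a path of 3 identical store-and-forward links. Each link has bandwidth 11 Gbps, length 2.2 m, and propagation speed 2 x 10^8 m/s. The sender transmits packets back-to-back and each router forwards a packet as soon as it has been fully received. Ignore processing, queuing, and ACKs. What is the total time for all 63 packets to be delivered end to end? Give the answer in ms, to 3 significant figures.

Per-hop transmission t_tx = L/R = 66048/11000000000 = 0.00600436 ms.
Per-hop propagation t_prop = 2.2/200000000 = 1.1e-05 ms.
Pipeline fill: first packet needs 3·t_tx to clear all hops; remaining 62 packets each add one t_tx.
Total = (3+63-1)·t_tx + 3·t_prop = 65·0.00600436 + 3·1.1e-05 = 0.390 ms.

0.390 ms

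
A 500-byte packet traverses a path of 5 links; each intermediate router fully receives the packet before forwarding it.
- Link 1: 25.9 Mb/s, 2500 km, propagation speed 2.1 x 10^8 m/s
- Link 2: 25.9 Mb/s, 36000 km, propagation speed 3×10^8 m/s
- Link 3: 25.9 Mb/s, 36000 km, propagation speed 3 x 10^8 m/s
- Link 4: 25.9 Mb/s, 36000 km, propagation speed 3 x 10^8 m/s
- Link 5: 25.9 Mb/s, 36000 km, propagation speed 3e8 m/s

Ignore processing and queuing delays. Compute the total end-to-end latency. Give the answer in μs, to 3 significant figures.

L = 500 × 8 = 4000 bits.
Transmission delay per hop = L/R = 4000/25900000 = 154.44 μs; 5 hops → 772.201 μs.
Propagation delays (d/s per hop): 11904.8, 120000, 120000, 120000, 120000 μs; sum = 491905 μs.
End-to-end = 493000 μs.

493000 μs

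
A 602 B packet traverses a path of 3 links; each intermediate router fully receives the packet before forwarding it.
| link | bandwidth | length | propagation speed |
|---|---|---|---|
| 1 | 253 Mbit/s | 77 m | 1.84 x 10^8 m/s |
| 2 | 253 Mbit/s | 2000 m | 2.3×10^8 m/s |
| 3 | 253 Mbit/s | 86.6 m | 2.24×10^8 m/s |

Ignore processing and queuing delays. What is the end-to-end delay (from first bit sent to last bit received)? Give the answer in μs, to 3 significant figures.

66.6 μs

L = 602 × 8 = 4816 bits.
Transmission delay per hop = L/R = 4816/253000000 = 19.0356 μs; 3 hops → 57.1067 μs.
Propagation delays (d/s per hop): 0.418478, 8.69565, 0.386607 μs; sum = 9.50074 μs.
End-to-end = 66.6 μs.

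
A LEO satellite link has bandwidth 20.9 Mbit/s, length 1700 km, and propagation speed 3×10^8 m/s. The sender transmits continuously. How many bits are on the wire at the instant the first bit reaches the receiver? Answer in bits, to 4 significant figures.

118400 bits

Propagation delay = 1700000 / 300000000 = 0.00566667 s.
BDP = R × t_prop = 20900000 × 0.00566667 = 118433 bits.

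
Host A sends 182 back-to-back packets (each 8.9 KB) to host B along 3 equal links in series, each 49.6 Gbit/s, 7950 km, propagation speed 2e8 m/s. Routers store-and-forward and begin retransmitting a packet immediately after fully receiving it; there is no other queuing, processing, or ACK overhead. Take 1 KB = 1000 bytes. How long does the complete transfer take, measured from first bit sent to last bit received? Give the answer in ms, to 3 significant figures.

120 ms

Per-hop transmission t_tx = L/R = 71200/49600000000 = 0.00143548 ms.
Per-hop propagation t_prop = 7950000/200000000 = 39.75 ms.
Pipeline fill: first packet needs 3·t_tx to clear all hops; remaining 181 packets each add one t_tx.
Total = (3+182-1)·t_tx + 3·t_prop = 184·0.00143548 + 3·39.75 = 120 ms.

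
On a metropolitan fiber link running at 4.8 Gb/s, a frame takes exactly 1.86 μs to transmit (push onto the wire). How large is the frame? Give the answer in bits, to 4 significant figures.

L = R × t_tx = 4800000000 b/s × 1.86e-06 s = 8928 bits.

8928 bits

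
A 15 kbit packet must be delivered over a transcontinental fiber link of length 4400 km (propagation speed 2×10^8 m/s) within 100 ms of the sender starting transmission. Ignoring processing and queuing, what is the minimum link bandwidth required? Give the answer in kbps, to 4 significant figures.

Propagation delay = 4400000 / 200000000 = 22 ms.
Transmission budget = 100 − 22 = 78 ms.
R ≥ L / t_tx = 15000 bits / 0.078 s = 192.3 kbps.

192.3 kbps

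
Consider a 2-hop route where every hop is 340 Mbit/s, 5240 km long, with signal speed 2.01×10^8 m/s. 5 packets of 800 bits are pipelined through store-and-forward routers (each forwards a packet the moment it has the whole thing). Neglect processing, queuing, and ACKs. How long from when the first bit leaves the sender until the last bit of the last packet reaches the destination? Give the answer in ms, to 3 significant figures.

52.2 ms

Per-hop transmission t_tx = L/R = 800/340000000 = 0.00235294 ms.
Per-hop propagation t_prop = 5240000/2.01e+08 = 26.0697 ms.
Pipeline fill: first packet needs 2·t_tx to clear all hops; remaining 4 packets each add one t_tx.
Total = (2+5-1)·t_tx + 2·t_prop = 6·0.00235294 + 2·26.0697 = 52.2 ms.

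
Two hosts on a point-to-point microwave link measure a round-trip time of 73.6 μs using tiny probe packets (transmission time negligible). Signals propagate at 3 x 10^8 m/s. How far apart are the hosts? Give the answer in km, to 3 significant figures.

11.0 km

One-way propagation = RTT/2 = 36.8 μs.
d = s × t = 300000000 × 3.68e-05 = 11.0 km.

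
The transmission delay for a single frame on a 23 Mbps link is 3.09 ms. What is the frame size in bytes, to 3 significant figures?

L = R × t_tx = 23000000 b/s × 0.00309 s = 71070 bits.
In bytes: 71070 / 8 = 8880 bytes.

8880 bytes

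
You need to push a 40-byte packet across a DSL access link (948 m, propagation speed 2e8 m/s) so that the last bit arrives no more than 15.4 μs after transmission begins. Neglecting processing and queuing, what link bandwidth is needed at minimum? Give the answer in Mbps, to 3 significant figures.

L = 320 bits.
Propagation delay = 948 / 200000000 = 4.74 μs.
Transmission budget = 15.4 − 4.74 = 10.66 μs.
R ≥ L / t_tx = 320 bits / 1.066e-05 s = 30.0 Mbps.

30.0 Mbps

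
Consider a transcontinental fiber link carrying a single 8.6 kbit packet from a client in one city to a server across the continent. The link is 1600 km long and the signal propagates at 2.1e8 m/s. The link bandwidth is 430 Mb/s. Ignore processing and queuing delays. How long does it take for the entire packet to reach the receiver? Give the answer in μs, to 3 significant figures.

7640 μs

L = 8600 bits.
Transmission delay = L/R = 8600 / 430000000 = 20 μs.
Propagation delay = d/s = 1600000 m / 210000000 m/s = 7619.05 μs.
Total = 7640 μs.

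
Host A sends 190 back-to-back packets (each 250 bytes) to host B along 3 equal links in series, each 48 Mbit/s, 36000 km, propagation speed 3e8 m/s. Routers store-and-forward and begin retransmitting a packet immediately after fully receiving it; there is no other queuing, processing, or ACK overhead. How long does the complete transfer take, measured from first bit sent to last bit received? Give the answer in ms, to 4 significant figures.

368.0 ms

Per-hop transmission t_tx = L/R = 2000/48000000 = 0.0416667 ms.
Per-hop propagation t_prop = 36000000/300000000 = 120 ms.
Pipeline fill: first packet needs 3·t_tx to clear all hops; remaining 189 packets each add one t_tx.
Total = (3+190-1)·t_tx + 3·t_prop = 192·0.0416667 + 3·120 = 368.0 ms.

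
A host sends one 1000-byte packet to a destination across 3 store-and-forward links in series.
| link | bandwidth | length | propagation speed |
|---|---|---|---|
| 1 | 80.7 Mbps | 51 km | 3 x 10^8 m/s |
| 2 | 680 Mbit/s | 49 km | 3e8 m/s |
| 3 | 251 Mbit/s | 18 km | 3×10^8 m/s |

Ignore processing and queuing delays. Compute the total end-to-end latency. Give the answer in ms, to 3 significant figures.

0.536 ms

L = 1000 × 8 = 8000 bits.
Transmission delays (L/R per hop): 0.0991326, 0.0117647, 0.0318725 ms; sum = 0.14277 ms.
Propagation delays (d/s per hop): 0.17, 0.163333, 0.06 ms; sum = 0.393333 ms.
End-to-end = 0.536 ms.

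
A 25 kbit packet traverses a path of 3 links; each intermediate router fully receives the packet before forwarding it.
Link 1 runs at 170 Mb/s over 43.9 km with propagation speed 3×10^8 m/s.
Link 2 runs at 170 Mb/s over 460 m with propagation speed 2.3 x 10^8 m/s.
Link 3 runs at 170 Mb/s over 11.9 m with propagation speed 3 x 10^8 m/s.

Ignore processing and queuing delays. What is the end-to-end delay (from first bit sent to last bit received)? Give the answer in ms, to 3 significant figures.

L = 25000 bits.
Transmission delay per hop = L/R = 25000/170000000 = 0.147059 ms; 3 hops → 0.441176 ms.
Propagation delays (d/s per hop): 0.146333, 0.002, 3.96667e-05 ms; sum = 0.148373 ms.
End-to-end = 0.590 ms.

0.590 ms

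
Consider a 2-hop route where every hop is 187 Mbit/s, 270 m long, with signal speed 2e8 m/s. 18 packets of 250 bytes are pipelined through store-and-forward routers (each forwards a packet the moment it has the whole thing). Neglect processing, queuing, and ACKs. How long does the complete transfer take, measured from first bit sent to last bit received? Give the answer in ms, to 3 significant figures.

0.206 ms

Per-hop transmission t_tx = L/R = 2000/187000000 = 0.0106952 ms.
Per-hop propagation t_prop = 270/200000000 = 0.00135 ms.
Pipeline fill: first packet needs 2·t_tx to clear all hops; remaining 17 packets each add one t_tx.
Total = (2+18-1)·t_tx + 2·t_prop = 19·0.0106952 + 2·0.00135 = 0.206 ms.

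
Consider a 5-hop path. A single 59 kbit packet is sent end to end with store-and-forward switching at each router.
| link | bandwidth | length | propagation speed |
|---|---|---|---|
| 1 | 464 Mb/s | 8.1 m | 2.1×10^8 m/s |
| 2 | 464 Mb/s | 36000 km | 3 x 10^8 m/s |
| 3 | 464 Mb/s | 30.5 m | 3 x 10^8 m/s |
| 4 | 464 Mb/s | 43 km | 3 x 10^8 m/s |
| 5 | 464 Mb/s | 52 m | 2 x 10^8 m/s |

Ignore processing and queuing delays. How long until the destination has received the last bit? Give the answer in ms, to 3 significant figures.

L = 59000 bits.
Transmission delay per hop = L/R = 59000/464000000 = 0.127155 ms; 5 hops → 0.635776 ms.
Propagation delays (d/s per hop): 3.85714e-05, 120, 0.000101667, 0.143333, 0.00026 ms; sum = 120.144 ms.
End-to-end = 121 ms.

121 ms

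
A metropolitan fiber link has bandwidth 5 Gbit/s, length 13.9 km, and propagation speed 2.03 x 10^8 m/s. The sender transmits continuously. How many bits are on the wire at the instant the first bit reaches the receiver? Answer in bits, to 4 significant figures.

Propagation delay = 13900 / 2.03e+08 = 6.84729e-05 s.
BDP = R × t_prop = 5000000000 × 6.84729e-05 = 342365 bits.

342400 bits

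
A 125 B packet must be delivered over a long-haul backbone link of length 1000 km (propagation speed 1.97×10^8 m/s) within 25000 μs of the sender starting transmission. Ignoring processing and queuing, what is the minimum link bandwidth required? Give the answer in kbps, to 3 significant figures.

50.2 kbps

L = 1000 bits.
Propagation delay = 1000000 / 197000000 = 5076.14 μs.
Transmission budget = 25000 − 5076.14 = 19923.9 μs.
R ≥ L / t_tx = 1000 bits / 0.0199239 s = 50.2 kbps.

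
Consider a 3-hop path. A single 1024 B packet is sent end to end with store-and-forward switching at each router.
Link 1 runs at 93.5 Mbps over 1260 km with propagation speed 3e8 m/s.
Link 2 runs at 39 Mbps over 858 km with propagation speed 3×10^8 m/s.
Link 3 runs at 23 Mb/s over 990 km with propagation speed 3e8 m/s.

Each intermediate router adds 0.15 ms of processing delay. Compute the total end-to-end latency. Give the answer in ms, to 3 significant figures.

L = 1024 × 8 = 8192 bits.
Transmission delays (L/R per hop): 0.087615, 0.210051, 0.356174 ms; sum = 0.65384 ms.
Propagation delays (d/s per hop): 4.2, 2.86, 3.3 ms; sum = 10.36 ms.
Processing at 2 router(s): 2 × 0.15 ms = 0.3 ms.
End-to-end = 11.3 ms.

11.3 ms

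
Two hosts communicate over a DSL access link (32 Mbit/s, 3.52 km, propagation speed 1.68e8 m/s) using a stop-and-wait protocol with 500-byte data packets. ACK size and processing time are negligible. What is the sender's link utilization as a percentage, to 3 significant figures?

t_tx = L/R = 4000/32000000 = 0.000125 s.
t_prop = 3520/168000000 = 2.09524e-05 s; RTT = 4.19048e-05 s.
Cycle = t_tx + RTT = 0.000166905 s.
Utilization = t_tx / cycle = 0.000125/0.000166905 = 74.9 %.

74.9 %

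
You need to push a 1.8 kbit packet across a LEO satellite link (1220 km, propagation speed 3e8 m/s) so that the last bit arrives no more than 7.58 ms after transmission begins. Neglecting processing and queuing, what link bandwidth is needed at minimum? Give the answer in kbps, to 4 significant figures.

512.3 kbps

Propagation delay = 1220000 / 300000000 = 4.06667 ms.
Transmission budget = 7.58 − 4.06667 = 3.51333 ms.
R ≥ L / t_tx = 1800 bits / 0.00351333 s = 512.3 kbps.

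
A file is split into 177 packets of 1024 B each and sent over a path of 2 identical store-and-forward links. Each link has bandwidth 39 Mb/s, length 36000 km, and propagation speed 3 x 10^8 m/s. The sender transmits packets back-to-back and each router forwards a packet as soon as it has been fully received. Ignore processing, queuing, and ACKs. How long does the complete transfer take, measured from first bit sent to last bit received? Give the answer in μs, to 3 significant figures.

Per-hop transmission t_tx = L/R = 8192/39000000 = 210.051 μs.
Per-hop propagation t_prop = 36000000/300000000 = 120000 μs.
Pipeline fill: first packet needs 2·t_tx to clear all hops; remaining 176 packets each add one t_tx.
Total = (2+177-1)·t_tx + 2·t_prop = 178·210.051 + 2·120000 = 277000 μs.

277000 μs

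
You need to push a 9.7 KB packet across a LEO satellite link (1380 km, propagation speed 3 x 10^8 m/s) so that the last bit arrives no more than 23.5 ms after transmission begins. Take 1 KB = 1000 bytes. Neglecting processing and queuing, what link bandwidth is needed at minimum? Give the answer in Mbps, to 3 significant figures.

4.11 Mbps

L = 77600 bits.
Propagation delay = 1380000 / 300000000 = 4.6 ms.
Transmission budget = 23.5 − 4.6 = 18.9 ms.
R ≥ L / t_tx = 77600 bits / 0.0189 s = 4.11 Mbps.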